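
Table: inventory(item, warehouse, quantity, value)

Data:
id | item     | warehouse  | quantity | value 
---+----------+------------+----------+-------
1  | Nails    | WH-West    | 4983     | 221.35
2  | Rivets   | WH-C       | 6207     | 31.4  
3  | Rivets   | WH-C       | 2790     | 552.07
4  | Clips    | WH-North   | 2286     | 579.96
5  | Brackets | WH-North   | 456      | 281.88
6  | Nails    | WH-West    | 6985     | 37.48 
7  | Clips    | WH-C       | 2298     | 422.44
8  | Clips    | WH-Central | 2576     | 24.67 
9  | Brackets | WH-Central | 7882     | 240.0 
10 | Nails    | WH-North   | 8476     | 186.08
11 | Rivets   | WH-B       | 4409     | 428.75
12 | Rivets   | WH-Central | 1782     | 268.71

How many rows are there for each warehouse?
SELECT warehouse, COUNT(*) as count
FROM inventory
GROUP BY warehouse

Result:
  WH-B: 1
  WH-C: 3
  WH-Central: 3
  WH-North: 3
  WH-West: 2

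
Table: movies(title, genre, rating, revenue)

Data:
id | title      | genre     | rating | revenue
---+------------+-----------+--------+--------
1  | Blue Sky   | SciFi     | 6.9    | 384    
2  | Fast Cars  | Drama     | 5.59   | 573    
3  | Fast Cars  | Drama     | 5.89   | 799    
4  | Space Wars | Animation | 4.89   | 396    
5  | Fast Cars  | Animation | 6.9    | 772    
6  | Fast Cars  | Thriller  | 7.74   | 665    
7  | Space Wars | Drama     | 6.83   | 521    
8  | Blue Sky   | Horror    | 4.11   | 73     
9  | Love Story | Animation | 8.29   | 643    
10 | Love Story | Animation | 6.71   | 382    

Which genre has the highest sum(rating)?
SELECT genre, SUM(rating) as val
FROM movies
GROUP BY genre
ORDER BY val DESC
LIMIT 1

Result: Animation with sum(rating) = 26.79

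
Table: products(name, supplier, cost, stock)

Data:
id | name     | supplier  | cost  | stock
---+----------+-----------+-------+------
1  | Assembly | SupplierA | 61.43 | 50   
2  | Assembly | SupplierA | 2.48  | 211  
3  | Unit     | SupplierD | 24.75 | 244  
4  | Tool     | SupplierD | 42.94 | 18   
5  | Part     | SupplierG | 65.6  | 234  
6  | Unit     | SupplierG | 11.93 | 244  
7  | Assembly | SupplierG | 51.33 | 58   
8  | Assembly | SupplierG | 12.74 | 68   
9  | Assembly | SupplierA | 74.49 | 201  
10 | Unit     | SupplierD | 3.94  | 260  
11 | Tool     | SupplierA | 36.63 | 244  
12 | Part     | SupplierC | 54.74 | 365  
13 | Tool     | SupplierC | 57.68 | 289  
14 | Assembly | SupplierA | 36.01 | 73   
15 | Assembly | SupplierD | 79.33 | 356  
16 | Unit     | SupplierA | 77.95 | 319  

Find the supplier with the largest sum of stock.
SELECT supplier, SUM(stock) as val
FROM products
GROUP BY supplier
ORDER BY val DESC
LIMIT 1

Result: SupplierA with sum(stock) = 1098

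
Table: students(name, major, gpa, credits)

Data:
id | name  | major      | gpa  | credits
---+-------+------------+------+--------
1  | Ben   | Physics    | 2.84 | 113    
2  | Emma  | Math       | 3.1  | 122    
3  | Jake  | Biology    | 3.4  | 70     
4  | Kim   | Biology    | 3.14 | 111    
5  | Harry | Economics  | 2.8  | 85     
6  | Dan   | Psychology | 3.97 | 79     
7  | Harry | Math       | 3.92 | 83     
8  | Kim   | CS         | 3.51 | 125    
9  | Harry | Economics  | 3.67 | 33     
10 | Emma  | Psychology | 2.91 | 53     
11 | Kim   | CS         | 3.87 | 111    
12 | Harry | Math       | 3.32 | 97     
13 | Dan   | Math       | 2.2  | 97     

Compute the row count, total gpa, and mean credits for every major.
SELECT major,
       COUNT(*) as cnt,
       SUM(gpa) as total_gpa,
       AVG(credits) as avg_credits
FROM students
GROUP BY major

Result:
  Biology: 2 records, 6.54 total gpa, 90.50 avg credits
  CS: 2 records, 7.38 total gpa, 118.00 avg credits
  Economics: 2 records, 6.47 total gpa, 59.00 avg credits
  Math: 4 records, 12.54 total gpa, 99.75 avg credits
  Physics: 1 records, 2.84 total gpa, 113.00 avg credits
  Psychology: 2 records, 6.88 total gpa, 66.00 avg credits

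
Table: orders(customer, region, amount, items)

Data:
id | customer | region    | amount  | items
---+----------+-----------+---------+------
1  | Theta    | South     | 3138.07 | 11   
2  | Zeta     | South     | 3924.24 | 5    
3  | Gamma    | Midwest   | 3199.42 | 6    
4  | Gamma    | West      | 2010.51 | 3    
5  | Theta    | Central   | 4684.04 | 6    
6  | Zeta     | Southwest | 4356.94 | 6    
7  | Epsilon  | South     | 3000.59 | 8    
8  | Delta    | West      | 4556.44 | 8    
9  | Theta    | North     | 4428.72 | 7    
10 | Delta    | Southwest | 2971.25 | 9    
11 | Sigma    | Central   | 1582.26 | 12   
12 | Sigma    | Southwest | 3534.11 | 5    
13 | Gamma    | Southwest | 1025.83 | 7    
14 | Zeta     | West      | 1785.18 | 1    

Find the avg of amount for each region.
SELECT region, AVG(amount) as result
FROM orders
GROUP BY region

Result:
  Central: 3133.15
  Midwest: 3199.42
  North: 4428.72
  South: 3354.30
  Southwest: 2972.03
  West: 2784.04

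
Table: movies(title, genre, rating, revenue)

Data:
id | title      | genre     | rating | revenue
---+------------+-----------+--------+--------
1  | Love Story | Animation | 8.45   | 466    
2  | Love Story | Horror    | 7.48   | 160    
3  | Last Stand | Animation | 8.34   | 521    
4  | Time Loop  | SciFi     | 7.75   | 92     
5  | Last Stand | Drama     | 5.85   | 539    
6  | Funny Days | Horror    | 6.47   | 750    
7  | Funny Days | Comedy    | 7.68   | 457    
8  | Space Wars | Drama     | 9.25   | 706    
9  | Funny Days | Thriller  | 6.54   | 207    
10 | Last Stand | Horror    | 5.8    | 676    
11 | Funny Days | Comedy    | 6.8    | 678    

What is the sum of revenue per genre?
SELECT genre, SUM(revenue) as result
FROM movies
GROUP BY genre

Result:
  Animation: 987
  Comedy: 1135
  Drama: 1245
  Horror: 1586
  SciFi: 92
  Thriller: 207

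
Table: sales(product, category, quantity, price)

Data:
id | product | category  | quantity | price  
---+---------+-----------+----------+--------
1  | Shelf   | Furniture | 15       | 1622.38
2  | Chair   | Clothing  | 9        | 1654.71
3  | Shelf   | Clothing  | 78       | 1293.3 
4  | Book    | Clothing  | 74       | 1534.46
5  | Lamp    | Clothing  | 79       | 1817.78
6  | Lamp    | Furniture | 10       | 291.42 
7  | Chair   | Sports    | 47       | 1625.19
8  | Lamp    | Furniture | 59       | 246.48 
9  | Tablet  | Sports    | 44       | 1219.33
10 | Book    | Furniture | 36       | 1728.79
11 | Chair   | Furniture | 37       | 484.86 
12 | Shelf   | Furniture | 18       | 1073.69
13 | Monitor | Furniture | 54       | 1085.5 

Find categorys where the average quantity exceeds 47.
SELECT category, AVG(quantity)
FROM sales
GROUP BY category
HAVING AVG(quantity) > 47

Result:
  Clothing: avg=60.00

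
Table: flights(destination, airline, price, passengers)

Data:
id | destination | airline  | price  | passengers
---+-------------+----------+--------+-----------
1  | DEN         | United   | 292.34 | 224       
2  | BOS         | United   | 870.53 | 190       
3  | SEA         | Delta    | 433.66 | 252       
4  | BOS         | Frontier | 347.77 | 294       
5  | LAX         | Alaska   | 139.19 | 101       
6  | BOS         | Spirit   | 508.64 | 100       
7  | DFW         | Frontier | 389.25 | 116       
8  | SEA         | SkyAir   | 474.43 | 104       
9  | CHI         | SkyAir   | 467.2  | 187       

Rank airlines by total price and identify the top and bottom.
SELECT airline, SUM(price)
FROM flights
GROUP BY airline
ORDER BY SUM(price)

All groups:
  Alaska: 139.19
  Delta: 433.66
  Spirit: 508.64
  Frontier: 737.02
  SkyAir: 941.63
  United: 1162.87

Highest: United (1162.87)
Lowest: Alaska (139.19)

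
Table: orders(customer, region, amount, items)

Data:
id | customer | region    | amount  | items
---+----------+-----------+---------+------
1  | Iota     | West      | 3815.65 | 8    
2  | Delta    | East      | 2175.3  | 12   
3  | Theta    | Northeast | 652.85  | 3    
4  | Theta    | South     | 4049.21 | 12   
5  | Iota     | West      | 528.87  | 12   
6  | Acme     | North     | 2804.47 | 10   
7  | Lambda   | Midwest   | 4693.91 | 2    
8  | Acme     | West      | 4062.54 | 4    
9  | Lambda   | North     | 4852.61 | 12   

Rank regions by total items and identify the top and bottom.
SELECT region, SUM(items)
FROM orders
GROUP BY region
ORDER BY SUM(items)

All groups:
  Midwest: 2
  Northeast: 3
  East: 12
  South: 12
  North: 22
  West: 24

Highest: West (24)
Lowest: Midwest (2)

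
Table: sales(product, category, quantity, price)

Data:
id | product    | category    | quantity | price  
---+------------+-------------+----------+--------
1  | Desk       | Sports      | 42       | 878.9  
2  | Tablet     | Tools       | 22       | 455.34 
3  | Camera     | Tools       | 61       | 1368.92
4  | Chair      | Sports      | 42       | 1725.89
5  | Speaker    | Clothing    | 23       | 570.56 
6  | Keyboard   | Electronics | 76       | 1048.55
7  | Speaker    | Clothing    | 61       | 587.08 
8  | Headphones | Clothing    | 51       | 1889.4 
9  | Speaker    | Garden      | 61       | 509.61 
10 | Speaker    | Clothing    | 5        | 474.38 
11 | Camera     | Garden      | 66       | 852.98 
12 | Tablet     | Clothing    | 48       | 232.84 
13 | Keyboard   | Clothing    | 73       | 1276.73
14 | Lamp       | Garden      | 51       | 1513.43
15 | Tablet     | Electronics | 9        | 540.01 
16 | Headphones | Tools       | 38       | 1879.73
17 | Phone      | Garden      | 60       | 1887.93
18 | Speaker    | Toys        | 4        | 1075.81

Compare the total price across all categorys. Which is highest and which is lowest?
SELECT category, SUM(price)
FROM sales
GROUP BY category
ORDER BY SUM(price)

All groups:
  Toys: 1075.81
  Electronics: 1588.56
  Sports: 2604.79
  Tools: 3703.99
  Garden: 4763.95
  Clothing: 5030.99

Highest: Clothing (5030.99)
Lowest: Toys (1075.81)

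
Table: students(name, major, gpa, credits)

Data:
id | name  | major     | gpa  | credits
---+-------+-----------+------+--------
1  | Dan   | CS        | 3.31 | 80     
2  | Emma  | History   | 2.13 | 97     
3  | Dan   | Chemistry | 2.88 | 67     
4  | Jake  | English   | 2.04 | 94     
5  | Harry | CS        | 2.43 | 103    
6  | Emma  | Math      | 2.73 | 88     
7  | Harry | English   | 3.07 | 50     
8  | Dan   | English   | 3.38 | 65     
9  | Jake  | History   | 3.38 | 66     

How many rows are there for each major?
SELECT major, COUNT(*) as count
FROM students
GROUP BY major

Result:
  CS: 2
  Chemistry: 1
  English: 3
  History: 2
  Math: 1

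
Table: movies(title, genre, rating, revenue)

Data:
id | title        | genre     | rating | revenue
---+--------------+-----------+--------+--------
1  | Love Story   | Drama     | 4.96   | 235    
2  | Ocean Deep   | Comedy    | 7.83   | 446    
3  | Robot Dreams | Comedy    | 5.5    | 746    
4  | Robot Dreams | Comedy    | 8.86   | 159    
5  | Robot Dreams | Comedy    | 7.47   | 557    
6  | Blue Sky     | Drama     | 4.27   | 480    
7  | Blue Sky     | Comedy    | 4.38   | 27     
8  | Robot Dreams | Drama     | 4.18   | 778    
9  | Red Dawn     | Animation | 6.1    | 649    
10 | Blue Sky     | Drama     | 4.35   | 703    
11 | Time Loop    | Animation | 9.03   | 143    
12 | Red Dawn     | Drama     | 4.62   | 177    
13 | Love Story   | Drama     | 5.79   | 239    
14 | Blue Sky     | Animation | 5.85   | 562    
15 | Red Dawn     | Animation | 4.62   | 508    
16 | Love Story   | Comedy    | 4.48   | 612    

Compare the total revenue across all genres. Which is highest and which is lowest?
SELECT genre, SUM(revenue)
FROM movies
GROUP BY genre
ORDER BY SUM(revenue)

All groups:
  Animation: 1862
  Comedy: 2547
  Drama: 2612

Highest: Drama (2612)
Lowest: Animation (1862)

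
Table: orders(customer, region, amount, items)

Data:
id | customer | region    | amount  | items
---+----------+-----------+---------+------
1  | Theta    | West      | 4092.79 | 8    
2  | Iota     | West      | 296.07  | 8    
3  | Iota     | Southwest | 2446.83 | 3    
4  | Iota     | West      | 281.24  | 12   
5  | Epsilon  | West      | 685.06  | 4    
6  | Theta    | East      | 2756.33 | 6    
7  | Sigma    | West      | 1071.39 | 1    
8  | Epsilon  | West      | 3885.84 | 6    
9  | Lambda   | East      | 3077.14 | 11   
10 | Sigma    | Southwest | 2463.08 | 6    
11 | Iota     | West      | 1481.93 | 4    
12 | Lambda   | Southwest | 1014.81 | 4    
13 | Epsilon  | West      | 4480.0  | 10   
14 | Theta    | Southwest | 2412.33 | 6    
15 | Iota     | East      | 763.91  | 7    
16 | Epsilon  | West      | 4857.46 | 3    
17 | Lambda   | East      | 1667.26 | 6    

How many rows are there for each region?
SELECT region, COUNT(*) as count
FROM orders
GROUP BY region

Result:
  East: 4
  Southwest: 4
  West: 9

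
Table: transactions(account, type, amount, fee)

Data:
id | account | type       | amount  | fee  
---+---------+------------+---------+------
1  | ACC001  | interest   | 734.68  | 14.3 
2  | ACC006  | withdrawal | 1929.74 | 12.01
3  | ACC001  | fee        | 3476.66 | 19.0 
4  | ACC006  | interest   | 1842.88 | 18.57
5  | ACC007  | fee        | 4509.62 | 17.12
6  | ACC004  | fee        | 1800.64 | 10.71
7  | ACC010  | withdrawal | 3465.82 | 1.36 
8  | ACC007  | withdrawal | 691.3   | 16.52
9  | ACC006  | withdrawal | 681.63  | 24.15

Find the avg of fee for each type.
SELECT type, AVG(fee) as result
FROM transactions
GROUP BY type

Result:
  fee: 15.61
  interest: 16.44
  withdrawal: 13.51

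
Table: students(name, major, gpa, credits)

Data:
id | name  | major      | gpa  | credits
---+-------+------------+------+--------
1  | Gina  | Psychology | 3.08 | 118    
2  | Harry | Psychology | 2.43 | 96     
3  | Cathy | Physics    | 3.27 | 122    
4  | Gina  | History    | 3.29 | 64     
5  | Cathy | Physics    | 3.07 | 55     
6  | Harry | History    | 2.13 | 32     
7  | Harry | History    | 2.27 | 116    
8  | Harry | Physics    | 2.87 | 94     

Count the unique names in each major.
SELECT major, COUNT(DISTINCT name)
FROM students
GROUP BY major

Result:
  History: 2 distinct
  Physics: 2 distinct
  Psychology: 2 distinct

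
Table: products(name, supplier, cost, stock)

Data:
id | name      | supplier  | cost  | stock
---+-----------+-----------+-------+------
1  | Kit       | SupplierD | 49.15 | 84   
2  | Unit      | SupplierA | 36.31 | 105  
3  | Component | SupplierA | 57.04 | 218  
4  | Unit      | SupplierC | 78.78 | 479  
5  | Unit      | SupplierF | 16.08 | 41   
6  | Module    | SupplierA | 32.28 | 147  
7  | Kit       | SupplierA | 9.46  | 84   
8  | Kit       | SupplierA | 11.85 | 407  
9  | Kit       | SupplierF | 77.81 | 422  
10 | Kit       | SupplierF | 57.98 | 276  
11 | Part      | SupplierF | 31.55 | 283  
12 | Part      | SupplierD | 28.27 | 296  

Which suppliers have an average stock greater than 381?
SELECT supplier, AVG(stock)
FROM products
GROUP BY supplier
HAVING AVG(stock) > 381

Result:
  SupplierC: avg=479.00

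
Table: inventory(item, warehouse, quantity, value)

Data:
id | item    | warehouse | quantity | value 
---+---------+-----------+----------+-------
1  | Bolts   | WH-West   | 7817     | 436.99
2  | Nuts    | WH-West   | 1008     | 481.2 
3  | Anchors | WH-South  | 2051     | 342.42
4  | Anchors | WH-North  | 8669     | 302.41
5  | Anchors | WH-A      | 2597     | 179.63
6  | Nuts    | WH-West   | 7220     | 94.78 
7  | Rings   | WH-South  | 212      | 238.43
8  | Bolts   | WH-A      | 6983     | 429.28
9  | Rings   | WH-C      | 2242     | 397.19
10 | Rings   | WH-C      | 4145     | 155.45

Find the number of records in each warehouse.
SELECT warehouse, COUNT(*) as count
FROM inventory
GROUP BY warehouse

Result:
  WH-A: 2
  WH-C: 2
  WH-North: 1
  WH-South: 2
  WH-West: 3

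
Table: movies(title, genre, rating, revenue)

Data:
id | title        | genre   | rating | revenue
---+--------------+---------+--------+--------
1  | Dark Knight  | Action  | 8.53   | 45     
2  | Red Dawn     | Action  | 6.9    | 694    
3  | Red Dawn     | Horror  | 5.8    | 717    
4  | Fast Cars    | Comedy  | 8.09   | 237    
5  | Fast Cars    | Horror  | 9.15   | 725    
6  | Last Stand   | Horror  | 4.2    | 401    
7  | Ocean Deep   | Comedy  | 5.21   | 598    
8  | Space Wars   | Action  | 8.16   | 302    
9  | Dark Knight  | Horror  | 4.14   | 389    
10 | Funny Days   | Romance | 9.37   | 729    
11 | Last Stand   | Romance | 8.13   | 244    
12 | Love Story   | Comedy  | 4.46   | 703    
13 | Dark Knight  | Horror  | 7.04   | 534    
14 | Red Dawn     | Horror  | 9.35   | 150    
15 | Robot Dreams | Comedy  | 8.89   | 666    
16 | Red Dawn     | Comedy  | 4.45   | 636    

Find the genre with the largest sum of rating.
SELECT genre, SUM(rating) as val
FROM movies
GROUP BY genre
ORDER BY val DESC
LIMIT 1

Result: Horror with sum(rating) = 39.68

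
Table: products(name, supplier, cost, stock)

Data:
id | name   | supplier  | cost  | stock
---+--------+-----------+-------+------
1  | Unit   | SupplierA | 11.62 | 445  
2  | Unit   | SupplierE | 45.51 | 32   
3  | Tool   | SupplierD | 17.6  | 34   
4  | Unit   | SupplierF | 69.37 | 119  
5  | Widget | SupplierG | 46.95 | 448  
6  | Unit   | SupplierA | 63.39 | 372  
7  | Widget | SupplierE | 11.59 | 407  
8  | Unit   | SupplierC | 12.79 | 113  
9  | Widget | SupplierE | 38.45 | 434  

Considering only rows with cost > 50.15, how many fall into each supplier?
SELECT supplier, COUNT(*)
FROM products
WHERE cost > 50.15
GROUP BY supplier

Note: WHERE filters rows before grouping.

Result:
  SupplierA: 1
  SupplierF: 1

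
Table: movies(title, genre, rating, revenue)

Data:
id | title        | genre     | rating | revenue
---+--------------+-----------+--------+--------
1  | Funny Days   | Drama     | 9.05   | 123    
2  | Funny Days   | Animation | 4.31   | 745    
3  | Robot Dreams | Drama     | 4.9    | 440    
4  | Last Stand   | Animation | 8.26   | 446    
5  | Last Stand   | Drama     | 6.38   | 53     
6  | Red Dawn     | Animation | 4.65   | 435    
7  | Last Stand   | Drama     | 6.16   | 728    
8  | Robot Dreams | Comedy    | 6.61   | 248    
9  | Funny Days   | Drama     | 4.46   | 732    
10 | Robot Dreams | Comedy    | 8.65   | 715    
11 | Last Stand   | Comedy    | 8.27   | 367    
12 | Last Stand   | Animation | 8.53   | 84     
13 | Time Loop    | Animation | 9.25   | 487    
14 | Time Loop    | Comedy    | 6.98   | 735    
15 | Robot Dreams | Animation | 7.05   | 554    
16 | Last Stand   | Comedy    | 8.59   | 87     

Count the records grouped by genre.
SELECT genre, COUNT(*) as count
FROM movies
GROUP BY genre

Result:
  Animation: 6
  Comedy: 5
  Drama: 5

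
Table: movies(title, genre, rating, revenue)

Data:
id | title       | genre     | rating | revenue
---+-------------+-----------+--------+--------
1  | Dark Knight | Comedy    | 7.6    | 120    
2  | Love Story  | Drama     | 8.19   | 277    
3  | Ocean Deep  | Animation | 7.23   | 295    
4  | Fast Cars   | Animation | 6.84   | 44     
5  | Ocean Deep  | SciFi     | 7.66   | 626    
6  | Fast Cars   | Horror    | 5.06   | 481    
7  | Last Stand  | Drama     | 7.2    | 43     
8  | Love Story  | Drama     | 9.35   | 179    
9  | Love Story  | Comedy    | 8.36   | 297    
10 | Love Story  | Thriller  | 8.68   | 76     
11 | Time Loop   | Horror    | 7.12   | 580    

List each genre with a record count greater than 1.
SELECT genre, COUNT(*) as cnt
FROM movies
GROUP BY genre
HAVING COUNT(*) > 1

Result:
  Animation: 2
  Comedy: 2
  Drama: 3
  Horror: 2

Note: HAVING filters groups after aggregation, WHERE filters rows before.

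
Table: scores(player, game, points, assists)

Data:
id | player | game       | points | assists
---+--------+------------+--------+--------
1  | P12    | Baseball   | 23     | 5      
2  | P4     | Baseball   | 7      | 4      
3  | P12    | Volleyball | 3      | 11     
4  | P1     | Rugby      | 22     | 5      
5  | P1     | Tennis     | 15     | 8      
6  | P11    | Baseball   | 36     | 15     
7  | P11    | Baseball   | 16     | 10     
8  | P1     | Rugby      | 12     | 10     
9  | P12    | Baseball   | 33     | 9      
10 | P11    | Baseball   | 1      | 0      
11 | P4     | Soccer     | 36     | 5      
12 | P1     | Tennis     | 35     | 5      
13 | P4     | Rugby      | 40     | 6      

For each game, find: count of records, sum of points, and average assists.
SELECT game,
       COUNT(*) as cnt,
       SUM(points) as total_points,
       AVG(assists) as avg_assists
FROM scores
GROUP BY game

Result:
  Baseball: 6 records, 116 total points, 7.17 avg assists
  Rugby: 3 records, 74 total points, 7.00 avg assists
  Soccer: 1 records, 36 total points, 5.00 avg assists
  Tennis: 2 records, 50 total points, 6.50 avg assists
  Volleyball: 1 records, 3 total points, 11.00 avg assists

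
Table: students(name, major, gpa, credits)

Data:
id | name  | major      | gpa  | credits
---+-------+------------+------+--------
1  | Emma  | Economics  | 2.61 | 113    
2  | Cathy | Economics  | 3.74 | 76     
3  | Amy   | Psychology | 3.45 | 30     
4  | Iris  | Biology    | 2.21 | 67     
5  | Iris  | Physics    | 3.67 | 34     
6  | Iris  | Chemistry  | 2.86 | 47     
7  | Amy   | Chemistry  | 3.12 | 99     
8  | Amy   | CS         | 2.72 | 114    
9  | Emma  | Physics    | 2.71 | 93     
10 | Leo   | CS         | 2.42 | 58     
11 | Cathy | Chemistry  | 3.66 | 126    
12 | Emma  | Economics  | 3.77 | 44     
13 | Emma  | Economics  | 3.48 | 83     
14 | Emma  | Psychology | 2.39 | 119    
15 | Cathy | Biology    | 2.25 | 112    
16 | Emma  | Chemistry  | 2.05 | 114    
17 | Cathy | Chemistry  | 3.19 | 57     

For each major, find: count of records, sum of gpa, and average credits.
SELECT major,
       COUNT(*) as cnt,
       SUM(gpa) as total_gpa,
       AVG(credits) as avg_credits
FROM students
GROUP BY major

Result:
  Biology: 2 records, 4.46 total gpa, 89.50 avg credits
  CS: 2 records, 5.14 total gpa, 86.00 avg credits
  Chemistry: 5 records, 14.88 total gpa, 88.60 avg credits
  Economics: 4 records, 13.60 total gpa, 79.00 avg credits
  Physics: 2 records, 6.38 total gpa, 63.50 avg credits
  Psychology: 2 records, 5.84 total gpa, 74.50 avg credits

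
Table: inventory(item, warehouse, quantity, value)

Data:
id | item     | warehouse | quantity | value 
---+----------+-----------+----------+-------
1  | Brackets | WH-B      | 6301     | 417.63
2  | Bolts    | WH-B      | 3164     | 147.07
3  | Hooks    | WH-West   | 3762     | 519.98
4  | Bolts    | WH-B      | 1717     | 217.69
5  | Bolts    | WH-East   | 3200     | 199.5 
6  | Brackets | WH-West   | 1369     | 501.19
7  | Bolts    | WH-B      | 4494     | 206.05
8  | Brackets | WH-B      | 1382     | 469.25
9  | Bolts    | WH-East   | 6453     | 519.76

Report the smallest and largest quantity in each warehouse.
SELECT warehouse, MIN(quantity), MAX(quantity)
FROM inventory
GROUP BY warehouse

Result:
  WH-B: min=1382, max=6301
  WH-East: min=3200, max=6453
  WH-West: min=1369, max=3762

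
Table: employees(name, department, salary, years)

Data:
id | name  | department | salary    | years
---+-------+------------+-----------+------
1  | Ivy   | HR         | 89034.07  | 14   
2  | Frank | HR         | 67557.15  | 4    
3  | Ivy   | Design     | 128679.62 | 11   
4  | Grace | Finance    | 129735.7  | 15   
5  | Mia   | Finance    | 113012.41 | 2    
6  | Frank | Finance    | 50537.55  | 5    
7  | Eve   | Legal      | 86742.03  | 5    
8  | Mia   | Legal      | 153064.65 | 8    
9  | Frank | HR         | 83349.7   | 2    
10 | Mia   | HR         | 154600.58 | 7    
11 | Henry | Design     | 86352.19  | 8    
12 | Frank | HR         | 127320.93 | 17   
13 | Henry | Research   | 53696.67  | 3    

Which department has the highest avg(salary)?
SELECT department, AVG(salary) as val
FROM employees
GROUP BY department
ORDER BY val DESC
LIMIT 1

Result: Legal with avg(salary) = 119903.34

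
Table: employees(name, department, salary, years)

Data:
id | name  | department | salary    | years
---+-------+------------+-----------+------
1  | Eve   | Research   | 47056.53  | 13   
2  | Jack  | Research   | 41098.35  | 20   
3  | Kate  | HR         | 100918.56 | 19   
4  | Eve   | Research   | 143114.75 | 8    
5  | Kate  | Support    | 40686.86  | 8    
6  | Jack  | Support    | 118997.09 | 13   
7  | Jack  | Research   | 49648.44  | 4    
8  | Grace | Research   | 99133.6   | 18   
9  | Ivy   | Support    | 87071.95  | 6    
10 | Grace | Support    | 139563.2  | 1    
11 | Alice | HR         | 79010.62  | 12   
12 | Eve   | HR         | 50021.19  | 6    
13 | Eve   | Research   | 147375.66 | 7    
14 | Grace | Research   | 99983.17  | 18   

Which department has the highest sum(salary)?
SELECT department, SUM(salary) as val
FROM employees
GROUP BY department
ORDER BY val DESC
LIMIT 1

Result: Research with sum(salary) = 627410.50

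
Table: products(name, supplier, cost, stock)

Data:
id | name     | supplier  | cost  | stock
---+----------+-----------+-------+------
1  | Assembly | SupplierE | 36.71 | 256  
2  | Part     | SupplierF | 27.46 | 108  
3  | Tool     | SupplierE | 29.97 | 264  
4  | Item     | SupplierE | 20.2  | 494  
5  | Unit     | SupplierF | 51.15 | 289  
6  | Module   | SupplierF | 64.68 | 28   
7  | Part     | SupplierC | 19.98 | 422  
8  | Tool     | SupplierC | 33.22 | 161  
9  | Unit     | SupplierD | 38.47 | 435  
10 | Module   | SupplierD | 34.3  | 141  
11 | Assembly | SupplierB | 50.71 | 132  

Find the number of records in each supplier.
SELECT supplier, COUNT(*) as count
FROM products
GROUP BY supplier

Result:
  SupplierB: 1
  SupplierC: 2
  SupplierD: 2
  SupplierE: 3
  SupplierF: 3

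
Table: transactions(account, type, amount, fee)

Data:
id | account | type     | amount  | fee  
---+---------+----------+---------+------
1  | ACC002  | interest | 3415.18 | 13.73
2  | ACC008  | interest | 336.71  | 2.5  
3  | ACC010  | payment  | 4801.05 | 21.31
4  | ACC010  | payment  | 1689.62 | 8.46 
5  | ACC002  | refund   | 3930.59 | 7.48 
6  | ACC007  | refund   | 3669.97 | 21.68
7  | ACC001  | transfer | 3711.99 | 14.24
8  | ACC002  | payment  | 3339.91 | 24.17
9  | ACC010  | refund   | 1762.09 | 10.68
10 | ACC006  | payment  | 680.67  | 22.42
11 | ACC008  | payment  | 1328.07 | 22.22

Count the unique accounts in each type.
SELECT type, COUNT(DISTINCT account)
FROM transactions
GROUP BY type

Result:
  interest: 2 distinct
  payment: 4 distinct
  refund: 3 distinct
  transfer: 1 distinct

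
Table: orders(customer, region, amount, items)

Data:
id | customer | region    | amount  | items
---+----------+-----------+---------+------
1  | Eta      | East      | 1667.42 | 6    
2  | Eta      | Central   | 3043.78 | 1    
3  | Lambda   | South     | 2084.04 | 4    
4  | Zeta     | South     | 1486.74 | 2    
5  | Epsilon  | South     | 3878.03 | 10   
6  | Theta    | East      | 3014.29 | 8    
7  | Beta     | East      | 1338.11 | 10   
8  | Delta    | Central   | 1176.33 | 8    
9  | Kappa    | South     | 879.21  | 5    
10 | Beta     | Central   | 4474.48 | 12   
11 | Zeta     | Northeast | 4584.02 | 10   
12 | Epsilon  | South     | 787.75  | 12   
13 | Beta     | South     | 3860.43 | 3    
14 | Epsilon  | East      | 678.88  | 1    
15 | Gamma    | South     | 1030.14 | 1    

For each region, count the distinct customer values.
SELECT region, COUNT(DISTINCT customer)
FROM orders
GROUP BY region

Result:
  Central: 3 distinct
  East: 4 distinct
  Northeast: 1 distinct
  South: 6 distinct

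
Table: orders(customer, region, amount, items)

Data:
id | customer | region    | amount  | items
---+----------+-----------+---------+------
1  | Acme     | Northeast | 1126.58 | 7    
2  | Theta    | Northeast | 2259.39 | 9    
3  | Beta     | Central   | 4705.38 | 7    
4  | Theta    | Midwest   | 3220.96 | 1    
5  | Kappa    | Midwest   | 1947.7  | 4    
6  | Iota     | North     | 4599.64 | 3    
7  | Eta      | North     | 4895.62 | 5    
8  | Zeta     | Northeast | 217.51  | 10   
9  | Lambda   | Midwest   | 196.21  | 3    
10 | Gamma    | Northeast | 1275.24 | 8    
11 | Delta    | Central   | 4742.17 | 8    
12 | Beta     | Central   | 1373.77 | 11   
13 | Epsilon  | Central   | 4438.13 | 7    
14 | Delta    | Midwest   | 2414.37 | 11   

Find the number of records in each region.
SELECT region, COUNT(*) as count
FROM orders
GROUP BY region

Result:
  Central: 4
  Midwest: 4
  North: 2
  Northeast: 4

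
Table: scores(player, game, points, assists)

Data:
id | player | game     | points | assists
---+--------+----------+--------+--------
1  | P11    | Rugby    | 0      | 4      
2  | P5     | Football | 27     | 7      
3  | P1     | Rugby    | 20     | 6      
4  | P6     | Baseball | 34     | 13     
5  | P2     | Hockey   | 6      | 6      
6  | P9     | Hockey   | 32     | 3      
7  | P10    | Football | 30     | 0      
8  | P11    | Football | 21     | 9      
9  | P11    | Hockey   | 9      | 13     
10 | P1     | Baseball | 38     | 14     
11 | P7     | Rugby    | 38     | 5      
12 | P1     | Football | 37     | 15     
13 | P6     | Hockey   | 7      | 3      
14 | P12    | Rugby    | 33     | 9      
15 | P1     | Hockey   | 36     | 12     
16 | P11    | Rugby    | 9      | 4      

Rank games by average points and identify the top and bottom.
SELECT game, AVG(points)
FROM scores
GROUP BY game
ORDER BY AVG(points)

All groups:
  Hockey: 18.00
  Rugby: 20.00
  Football: 28.75
  Baseball: 36.00

Highest: Baseball (36.00)
Lowest: Hockey (18.00)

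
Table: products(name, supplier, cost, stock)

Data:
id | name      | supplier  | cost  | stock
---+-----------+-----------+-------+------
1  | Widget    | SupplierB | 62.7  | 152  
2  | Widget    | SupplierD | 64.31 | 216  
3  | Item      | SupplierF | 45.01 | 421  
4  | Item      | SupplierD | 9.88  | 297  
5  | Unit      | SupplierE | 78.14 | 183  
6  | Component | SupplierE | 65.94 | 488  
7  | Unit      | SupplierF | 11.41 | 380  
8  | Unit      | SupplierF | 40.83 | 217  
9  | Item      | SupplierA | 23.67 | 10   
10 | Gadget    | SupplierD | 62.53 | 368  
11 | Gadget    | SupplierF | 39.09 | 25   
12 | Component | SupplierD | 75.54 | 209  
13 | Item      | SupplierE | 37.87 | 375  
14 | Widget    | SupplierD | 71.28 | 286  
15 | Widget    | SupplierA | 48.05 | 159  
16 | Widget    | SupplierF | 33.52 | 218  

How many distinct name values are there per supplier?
SELECT supplier, COUNT(DISTINCT name)
FROM products
GROUP BY supplier

Result:
  SupplierA: 2 distinct
  SupplierB: 1 distinct
  SupplierD: 4 distinct
  SupplierE: 3 distinct
  SupplierF: 4 distinct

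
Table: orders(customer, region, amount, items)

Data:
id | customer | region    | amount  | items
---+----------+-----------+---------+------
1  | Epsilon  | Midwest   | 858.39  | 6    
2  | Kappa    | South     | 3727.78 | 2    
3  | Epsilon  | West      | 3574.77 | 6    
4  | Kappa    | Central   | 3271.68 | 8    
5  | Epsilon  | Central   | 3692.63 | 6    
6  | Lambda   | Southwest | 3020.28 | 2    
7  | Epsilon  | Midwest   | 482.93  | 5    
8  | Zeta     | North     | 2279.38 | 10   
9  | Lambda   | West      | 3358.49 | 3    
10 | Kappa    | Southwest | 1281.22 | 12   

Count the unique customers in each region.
SELECT region, COUNT(DISTINCT customer)
FROM orders
GROUP BY region

Result:
  Central: 2 distinct
  Midwest: 1 distinct
  North: 1 distinct
  South: 1 distinct
  Southwest: 2 distinct
  West: 2 distinct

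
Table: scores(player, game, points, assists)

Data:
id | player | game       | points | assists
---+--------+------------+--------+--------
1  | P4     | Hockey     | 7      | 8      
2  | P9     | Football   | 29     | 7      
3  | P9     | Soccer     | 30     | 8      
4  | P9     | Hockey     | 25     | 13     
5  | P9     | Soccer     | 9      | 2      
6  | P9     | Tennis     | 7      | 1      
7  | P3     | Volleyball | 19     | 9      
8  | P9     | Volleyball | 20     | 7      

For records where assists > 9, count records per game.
SELECT game, COUNT(*)
FROM scores
WHERE assists > 9
GROUP BY game

Note: WHERE filters rows before grouping.

Result:
  Hockey: 1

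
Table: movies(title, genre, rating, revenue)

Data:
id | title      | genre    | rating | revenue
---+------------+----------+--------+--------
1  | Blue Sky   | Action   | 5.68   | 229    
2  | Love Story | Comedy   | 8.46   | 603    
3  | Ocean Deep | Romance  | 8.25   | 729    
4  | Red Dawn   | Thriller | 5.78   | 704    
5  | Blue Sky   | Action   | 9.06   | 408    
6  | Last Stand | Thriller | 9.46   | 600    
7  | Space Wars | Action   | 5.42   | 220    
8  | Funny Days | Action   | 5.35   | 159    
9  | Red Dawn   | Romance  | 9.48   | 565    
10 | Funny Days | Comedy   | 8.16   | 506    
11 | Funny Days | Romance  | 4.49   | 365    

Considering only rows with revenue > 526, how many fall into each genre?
SELECT genre, COUNT(*)
FROM movies
WHERE revenue > 526
GROUP BY genre

Note: WHERE filters rows before grouping.

Result:
  Comedy: 1
  Romance: 2
  Thriller: 2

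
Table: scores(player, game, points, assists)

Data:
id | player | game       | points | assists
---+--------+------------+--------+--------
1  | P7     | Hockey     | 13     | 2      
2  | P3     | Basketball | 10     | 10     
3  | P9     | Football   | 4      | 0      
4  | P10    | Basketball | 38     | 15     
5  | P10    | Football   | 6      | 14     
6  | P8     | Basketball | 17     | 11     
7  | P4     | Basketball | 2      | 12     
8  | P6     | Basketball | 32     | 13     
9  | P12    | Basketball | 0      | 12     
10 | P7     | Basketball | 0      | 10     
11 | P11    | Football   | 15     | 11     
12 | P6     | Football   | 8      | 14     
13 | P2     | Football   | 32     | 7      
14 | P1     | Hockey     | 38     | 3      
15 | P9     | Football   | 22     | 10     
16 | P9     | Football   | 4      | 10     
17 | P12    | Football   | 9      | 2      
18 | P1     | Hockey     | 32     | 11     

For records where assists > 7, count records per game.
SELECT game, COUNT(*)
FROM scores
WHERE assists > 7
GROUP BY game

Note: WHERE filters rows before grouping.

Result:
  Basketball: 7
  Football: 5
  Hockey: 1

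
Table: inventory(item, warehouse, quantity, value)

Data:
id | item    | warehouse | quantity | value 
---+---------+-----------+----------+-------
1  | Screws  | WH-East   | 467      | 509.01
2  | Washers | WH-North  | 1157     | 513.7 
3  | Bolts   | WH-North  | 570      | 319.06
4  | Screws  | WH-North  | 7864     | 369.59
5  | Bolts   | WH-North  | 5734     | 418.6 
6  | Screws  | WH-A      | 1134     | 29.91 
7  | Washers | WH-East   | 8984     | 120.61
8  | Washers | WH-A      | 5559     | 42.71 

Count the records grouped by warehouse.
SELECT warehouse, COUNT(*) as count
FROM inventory
GROUP BY warehouse

Result:
  WH-A: 2
  WH-East: 2
  WH-North: 4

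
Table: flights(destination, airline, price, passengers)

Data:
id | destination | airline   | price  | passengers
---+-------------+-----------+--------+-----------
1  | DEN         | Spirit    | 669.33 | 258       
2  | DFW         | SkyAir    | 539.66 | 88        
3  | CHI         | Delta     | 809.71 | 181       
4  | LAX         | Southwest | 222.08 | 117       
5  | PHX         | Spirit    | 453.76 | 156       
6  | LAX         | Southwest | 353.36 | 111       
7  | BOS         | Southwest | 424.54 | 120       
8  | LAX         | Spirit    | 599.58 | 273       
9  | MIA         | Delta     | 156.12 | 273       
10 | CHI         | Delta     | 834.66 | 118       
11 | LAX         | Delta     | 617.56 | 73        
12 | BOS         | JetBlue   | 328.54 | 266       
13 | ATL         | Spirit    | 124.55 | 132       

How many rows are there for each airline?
SELECT airline, COUNT(*) as count
FROM flights
GROUP BY airline

Result:
  Delta: 4
  JetBlue: 1
  SkyAir: 1
  Southwest: 3
  Spirit: 4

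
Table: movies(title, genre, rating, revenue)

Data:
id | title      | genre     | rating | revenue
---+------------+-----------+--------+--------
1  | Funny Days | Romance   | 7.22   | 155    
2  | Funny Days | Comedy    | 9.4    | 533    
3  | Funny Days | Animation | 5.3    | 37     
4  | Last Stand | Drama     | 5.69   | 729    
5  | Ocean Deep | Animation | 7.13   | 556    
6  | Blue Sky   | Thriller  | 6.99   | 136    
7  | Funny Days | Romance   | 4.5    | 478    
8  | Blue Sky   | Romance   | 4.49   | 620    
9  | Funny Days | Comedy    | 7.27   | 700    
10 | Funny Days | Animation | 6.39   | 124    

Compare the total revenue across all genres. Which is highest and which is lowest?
SELECT genre, SUM(revenue)
FROM movies
GROUP BY genre
ORDER BY SUM(revenue)

All groups:
  Thriller: 136
  Animation: 717
  Drama: 729
  Comedy: 1233
  Romance: 1253

Highest: Romance (1253)
Lowest: Thriller (136)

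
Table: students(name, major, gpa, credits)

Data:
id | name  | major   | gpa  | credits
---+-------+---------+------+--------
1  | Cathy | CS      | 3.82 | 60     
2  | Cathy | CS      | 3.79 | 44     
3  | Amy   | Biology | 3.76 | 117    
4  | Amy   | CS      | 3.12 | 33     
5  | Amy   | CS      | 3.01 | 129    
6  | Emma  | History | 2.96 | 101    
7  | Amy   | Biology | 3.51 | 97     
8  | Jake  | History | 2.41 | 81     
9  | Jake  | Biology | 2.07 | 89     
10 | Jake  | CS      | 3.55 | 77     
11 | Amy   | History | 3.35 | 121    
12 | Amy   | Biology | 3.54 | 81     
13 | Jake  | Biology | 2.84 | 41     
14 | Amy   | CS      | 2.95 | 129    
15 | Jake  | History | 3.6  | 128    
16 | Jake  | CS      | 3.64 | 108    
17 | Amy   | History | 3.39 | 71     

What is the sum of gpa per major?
SELECT major, SUM(gpa) as result
FROM students
GROUP BY major

Result:
  Biology: 15.72
  CS: 23.88
  History: 15.71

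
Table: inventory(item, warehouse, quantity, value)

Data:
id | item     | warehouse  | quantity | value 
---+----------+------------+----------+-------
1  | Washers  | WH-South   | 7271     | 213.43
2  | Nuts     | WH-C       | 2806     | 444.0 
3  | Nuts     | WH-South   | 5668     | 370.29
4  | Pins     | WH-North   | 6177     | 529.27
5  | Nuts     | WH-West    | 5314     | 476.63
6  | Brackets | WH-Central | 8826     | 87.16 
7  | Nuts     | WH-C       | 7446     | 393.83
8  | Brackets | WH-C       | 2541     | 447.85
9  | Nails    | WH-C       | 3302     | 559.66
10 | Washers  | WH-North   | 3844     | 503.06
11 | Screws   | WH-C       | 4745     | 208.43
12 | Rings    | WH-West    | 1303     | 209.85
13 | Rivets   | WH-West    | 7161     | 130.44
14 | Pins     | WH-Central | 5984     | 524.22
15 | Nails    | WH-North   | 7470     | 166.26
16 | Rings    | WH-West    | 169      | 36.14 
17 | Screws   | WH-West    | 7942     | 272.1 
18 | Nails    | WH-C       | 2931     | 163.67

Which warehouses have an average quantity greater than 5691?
SELECT warehouse, AVG(quantity)
FROM inventory
GROUP BY warehouse
HAVING AVG(quantity) > 5691

Result:
  WH-Central: avg=7405.00
  WH-North: avg=5830.33
  WH-South: avg=6469.50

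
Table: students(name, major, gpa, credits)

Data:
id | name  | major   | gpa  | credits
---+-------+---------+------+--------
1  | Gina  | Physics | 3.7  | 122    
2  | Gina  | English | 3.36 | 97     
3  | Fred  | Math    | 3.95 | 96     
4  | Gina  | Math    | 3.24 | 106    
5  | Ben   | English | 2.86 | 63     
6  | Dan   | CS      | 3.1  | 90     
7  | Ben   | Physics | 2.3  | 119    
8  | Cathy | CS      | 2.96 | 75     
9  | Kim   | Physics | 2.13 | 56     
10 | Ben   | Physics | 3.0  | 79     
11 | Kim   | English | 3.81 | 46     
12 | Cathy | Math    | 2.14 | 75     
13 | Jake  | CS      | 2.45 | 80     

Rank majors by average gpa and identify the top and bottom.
SELECT major, AVG(gpa)
FROM students
GROUP BY major
ORDER BY AVG(gpa)

All groups:
  Physics: 2.78
  CS: 2.84
  Math: 3.11
  English: 3.34

Highest: English (3.34)
Lowest: Physics (2.78)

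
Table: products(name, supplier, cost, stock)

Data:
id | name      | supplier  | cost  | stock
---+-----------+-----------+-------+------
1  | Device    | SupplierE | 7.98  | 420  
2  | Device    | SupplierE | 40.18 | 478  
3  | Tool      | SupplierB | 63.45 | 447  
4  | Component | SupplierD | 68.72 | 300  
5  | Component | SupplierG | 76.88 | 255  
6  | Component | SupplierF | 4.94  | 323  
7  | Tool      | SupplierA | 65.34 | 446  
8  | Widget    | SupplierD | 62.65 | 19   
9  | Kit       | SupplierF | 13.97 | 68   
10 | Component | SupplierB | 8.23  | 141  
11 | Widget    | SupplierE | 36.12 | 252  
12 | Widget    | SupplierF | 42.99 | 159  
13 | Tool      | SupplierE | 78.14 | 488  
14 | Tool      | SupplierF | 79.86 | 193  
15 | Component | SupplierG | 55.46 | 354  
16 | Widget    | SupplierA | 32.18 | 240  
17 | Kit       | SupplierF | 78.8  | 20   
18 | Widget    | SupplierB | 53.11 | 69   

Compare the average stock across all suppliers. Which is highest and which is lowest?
SELECT supplier, AVG(stock)
FROM products
GROUP BY supplier
ORDER BY AVG(stock)

All groups:
  SupplierF: 152.60
  SupplierD: 159.50
  SupplierB: 219.00
  SupplierG: 304.50
  SupplierA: 343.00
  SupplierE: 409.50

Highest: SupplierE (409.50)
Lowest: SupplierF (152.60)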